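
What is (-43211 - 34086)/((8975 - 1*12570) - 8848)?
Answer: 77297/12443 ≈ 6.2121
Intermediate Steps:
(-43211 - 34086)/((8975 - 1*12570) - 8848) = -77297/((8975 - 12570) - 8848) = -77297/(-3595 - 8848) = -77297/(-12443) = -77297*(-1/12443) = 77297/12443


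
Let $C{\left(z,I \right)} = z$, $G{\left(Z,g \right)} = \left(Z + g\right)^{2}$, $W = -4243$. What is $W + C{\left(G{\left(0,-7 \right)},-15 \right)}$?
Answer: $-4194$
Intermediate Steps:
$W + C{\left(G{\left(0,-7 \right)},-15 \right)} = -4243 + \left(0 - 7\right)^{2} = -4243 + \left(-7\right)^{2} = -4243 + 49 = -4194$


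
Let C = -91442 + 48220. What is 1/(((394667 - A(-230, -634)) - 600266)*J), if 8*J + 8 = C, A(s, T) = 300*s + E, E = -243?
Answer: 1/736833735 ≈ 1.3572e-9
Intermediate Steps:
A(s, T) = -243 + 300*s (A(s, T) = 300*s - 243 = -243 + 300*s)
C = -43222
J = -21615/4 (J = -1 + (⅛)*(-43222) = -1 - 21611/4 = -21615/4 ≈ -5403.8)
1/(((394667 - A(-230, -634)) - 600266)*J) = 1/(((394667 - (-243 + 300*(-230))) - 600266)*(-21615/4)) = -4/21615/((394667 - (-243 - 69000)) - 600266) = -4/21615/((394667 - 1*(-69243)) - 600266) = -4/21615/((394667 + 69243) - 600266) = -4/21615/(463910 - 600266) = -4/21615/(-136356) = -1/136356*(-4/21615) = 1/736833735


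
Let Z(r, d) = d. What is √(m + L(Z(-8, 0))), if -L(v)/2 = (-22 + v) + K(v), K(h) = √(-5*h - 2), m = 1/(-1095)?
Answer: √(52756005 - 2398050*I*√2)/1095 ≈ 6.6366 - 0.21309*I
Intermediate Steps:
m = -1/1095 ≈ -0.00091324
K(h) = √(-2 - 5*h)
L(v) = 44 - 2*v - 2*√(-2 - 5*v) (L(v) = -2*((-22 + v) + √(-2 - 5*v)) = -2*(-22 + v + √(-2 - 5*v)) = 44 - 2*v - 2*√(-2 - 5*v))
√(m + L(Z(-8, 0))) = √(-1/1095 + (44 - 2*0 - 2*√(-2 - 5*0))) = √(-1/1095 + (44 + 0 - 2*√(-2 + 0))) = √(-1/1095 + (44 + 0 - 2*I*√2)) = √(-1/1095 + (44 - 2*I*√2)) = √(48179/1095 - 2*I*√2)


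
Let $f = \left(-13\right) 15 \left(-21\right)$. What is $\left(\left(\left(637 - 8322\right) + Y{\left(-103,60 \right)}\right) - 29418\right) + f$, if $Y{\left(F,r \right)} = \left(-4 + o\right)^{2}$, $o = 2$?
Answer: $-33004$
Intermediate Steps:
$Y{\left(F,r \right)} = 4$ ($Y{\left(F,r \right)} = \left(-4 + 2\right)^{2} = \left(-2\right)^{2} = 4$)
$f = 4095$ ($f = \left(-195\right) \left(-21\right) = 4095$)
$\left(\left(\left(637 - 8322\right) + Y{\left(-103,60 \right)}\right) - 29418\right) + f = \left(\left(\left(637 - 8322\right) + 4\right) - 29418\right) + 4095 = \left(\left(-7685 + 4\right) - 29418\right) + 4095 = \left(-7681 - 29418\right) + 4095 = -37099 + 4095 = -33004$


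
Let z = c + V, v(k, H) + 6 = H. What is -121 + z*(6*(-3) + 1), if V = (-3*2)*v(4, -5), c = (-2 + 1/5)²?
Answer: -32452/25 ≈ -1298.1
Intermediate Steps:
v(k, H) = -6 + H
c = 81/25 (c = (-2 + ⅕)² = (-9/5)² = 81/25 ≈ 3.2400)
V = 66 (V = (-3*2)*(-6 - 5) = -6*(-11) = 66)
z = 1731/25 (z = 81/25 + 66 = 1731/25 ≈ 69.240)
-121 + z*(6*(-3) + 1) = -121 + 1731*(6*(-3) + 1)/25 = -121 + 1731*(-18 + 1)/25 = -121 + (1731/25)*(-17) = -121 - 29427/25 = -32452/25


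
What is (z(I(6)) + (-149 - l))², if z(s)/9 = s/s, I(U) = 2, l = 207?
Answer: 120409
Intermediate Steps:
z(s) = 9 (z(s) = 9*(s/s) = 9*1 = 9)
(z(I(6)) + (-149 - l))² = (9 + (-149 - 1*207))² = (9 + (-149 - 207))² = (9 - 356)² = (-347)² = 120409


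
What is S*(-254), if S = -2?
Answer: 508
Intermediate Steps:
S*(-254) = -2*(-254) = 508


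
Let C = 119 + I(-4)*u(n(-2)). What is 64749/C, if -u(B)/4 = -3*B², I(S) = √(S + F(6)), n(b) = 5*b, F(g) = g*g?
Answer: -7705131/46065839 + 310795200*√2/46065839 ≈ 9.3741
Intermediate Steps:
F(g) = g²
I(S) = √(36 + S) (I(S) = √(S + 6²) = √(S + 36) = √(36 + S))
u(B) = 12*B² (u(B) = -(-12)*B² = 12*B²)
C = 119 + 4800*√2 (C = 119 + √(36 - 4)*(12*(5*(-2))²) = 119 + √32*(12*(-10)²) = 119 + (4*√2)*(12*100) = 119 + (4*√2)*1200 = 119 + 4800*√2 ≈ 6907.2)
64749/C = 64749/(119 + 4800*√2)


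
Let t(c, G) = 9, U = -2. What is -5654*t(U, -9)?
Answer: -50886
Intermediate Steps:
-5654*t(U, -9) = -5654*9 = -50886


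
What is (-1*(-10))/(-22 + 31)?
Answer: 10/9 ≈ 1.1111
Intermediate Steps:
(-1*(-10))/(-22 + 31) = 10/9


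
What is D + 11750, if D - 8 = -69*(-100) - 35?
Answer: 18623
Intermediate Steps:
D = 6873 (D = 8 + (-69*(-100) - 35) = 8 + (6900 - 35) = 8 + 6865 = 6873)
D + 11750 = 6873 + 11750 = 18623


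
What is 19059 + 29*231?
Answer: 25758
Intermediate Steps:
19059 + 29*231 = 19059 + 6699 = 25758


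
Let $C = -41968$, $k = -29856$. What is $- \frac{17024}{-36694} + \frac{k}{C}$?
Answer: $\frac{8080354}{6874883} \approx 1.1753$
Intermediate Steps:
$- \frac{17024}{-36694} + \frac{k}{C} = - \frac{17024}{-36694} - \frac{29856}{-41968} = \left(-17024\right) \left(- \frac{1}{36694}\right) - - \frac{1866}{2623} = \frac{1216}{2621} + \frac{1866}{2623} = \frac{8080354}{6874883}$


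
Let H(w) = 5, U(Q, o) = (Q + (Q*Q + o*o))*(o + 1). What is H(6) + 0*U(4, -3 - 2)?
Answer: 5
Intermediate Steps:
U(Q, o) = (1 + o)*(Q + Q² + o²) (U(Q, o) = (Q + (Q² + o²))*(1 + o) = (Q + Q² + o²)*(1 + o) = (1 + o)*(Q + Q² + o²))
H(6) + 0*U(4, -3 - 2) = 5 + 0*(4 + 4² + (-3 - 2)² + (-3 - 2)³ + 4*(-3 - 2) + (-3 - 2)*4²) = 5 + 0*(4 + 16 + (-5)² + (-5)³ + 4*(-5) - 5*16) = 5 + 0*(4 + 16 + 25 - 125 - 20 - 80) = 5 + 0*(-180) = 5 + 0 = 5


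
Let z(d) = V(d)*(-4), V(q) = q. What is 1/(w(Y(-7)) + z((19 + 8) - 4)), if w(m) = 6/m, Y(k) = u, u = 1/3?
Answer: -1/74 ≈ -0.013514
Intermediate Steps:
u = ⅓ (u = 1*(⅓) = ⅓ ≈ 0.33333)
Y(k) = ⅓
z(d) = -4*d (z(d) = d*(-4) = -4*d)
1/(w(Y(-7)) + z((19 + 8) - 4)) = 1/(6/(⅓) - 4*((19 + 8) - 4)) = 1/(6*3 - 4*(27 - 4)) = 1/(18 - 4*23) = 1/(18 - 92) = 1/(-74) = -1/74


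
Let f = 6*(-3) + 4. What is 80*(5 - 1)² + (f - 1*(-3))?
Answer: 1269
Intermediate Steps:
f = -14 (f = -18 + 4 = -14)
80*(5 - 1)² + (f - 1*(-3)) = 80*(5 - 1)² + (-14 - 1*(-3)) = 80*4² + (-14 + 3) = 80*16 - 11 = 1280 - 11 = 1269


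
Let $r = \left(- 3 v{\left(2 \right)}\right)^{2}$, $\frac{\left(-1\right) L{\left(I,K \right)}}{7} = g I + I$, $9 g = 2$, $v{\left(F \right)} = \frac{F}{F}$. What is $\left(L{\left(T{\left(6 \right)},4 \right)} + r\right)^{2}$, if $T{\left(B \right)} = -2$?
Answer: $\frac{55225}{81} \approx 681.79$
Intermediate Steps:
$v{\left(F \right)} = 1$
$g = \frac{2}{9}$ ($g = \frac{1}{9} \cdot 2 = \frac{2}{9} \approx 0.22222$)
$L{\left(I,K \right)} = - \frac{77 I}{9}$ ($L{\left(I,K \right)} = - 7 \left(\frac{2 I}{9} + I\right) = - 7 \frac{11 I}{9} = - \frac{77 I}{9}$)
$r = 9$ ($r = \left(\left(-3\right) 1\right)^{2} = \left(-3\right)^{2} = 9$)
$\left(L{\left(T{\left(6 \right)},4 \right)} + r\right)^{2} = \left(\left(- \frac{77}{9}\right) \left(-2\right) + 9\right)^{2} = \left(\frac{154}{9} + 9\right)^{2} = \left(\frac{235}{9}\right)^{2} = \frac{55225}{81}$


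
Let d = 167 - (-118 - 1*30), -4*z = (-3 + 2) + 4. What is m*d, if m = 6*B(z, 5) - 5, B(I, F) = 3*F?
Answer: 26775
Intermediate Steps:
z = -¾ (z = -((-3 + 2) + 4)/4 = -(-1 + 4)/4 = -¼*3 = -¾ ≈ -0.75000)
d = 315 (d = 167 - (-118 - 30) = 167 - 1*(-148) = 167 + 148 = 315)
m = 85 (m = 6*(3*5) - 5 = 6*15 - 5 = 90 - 5 = 85)
m*d = 85*315 = 26775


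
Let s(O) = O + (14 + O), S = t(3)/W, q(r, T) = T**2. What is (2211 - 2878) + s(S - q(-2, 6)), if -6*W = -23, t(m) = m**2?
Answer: -16567/23 ≈ -720.30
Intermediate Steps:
W = 23/6 (W = -1/6*(-23) = 23/6 ≈ 3.8333)
S = 54/23 (S = 3**2/(23/6) = 9*(6/23) = 54/23 ≈ 2.3478)
s(O) = 14 + 2*O
(2211 - 2878) + s(S - q(-2, 6)) = (2211 - 2878) + (14 + 2*(54/23 - 1*6**2)) = -667 + (14 + 2*(54/23 - 1*36)) = -667 + (14 + 2*(54/23 - 36)) = -667 + (14 + 2*(-774/23)) = -667 + (14 - 1548/23) = -667 - 1226/23 = -16567/23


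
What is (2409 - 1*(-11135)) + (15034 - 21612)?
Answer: 6966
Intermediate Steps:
(2409 - 1*(-11135)) + (15034 - 21612) = (2409 + 11135) - 6578 = 13544 - 6578 = 6966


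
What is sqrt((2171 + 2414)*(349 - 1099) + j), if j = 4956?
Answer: I*sqrt(3433794) ≈ 1853.1*I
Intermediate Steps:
sqrt((2171 + 2414)*(349 - 1099) + j) = sqrt((2171 + 2414)*(349 - 1099) + 4956) = sqrt(4585*(-750) + 4956) = sqrt(-3438750 + 4956) = sqrt(-3433794) = I*sqrt(3433794)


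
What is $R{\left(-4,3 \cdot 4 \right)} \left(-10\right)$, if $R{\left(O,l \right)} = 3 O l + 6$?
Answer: $1380$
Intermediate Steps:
$R{\left(O,l \right)} = 6 + 3 O l$ ($R{\left(O,l \right)} = 3 O l + 6 = 6 + 3 O l$)
$R{\left(-4,3 \cdot 4 \right)} \left(-10\right) = \left(6 + 3 \left(-4\right) 3 \cdot 4\right) \left(-10\right) = \left(6 + 3 \left(-4\right) 12\right) \left(-10\right) = \left(6 - 144\right) \left(-10\right) = \left(-138\right) \left(-10\right) = 1380$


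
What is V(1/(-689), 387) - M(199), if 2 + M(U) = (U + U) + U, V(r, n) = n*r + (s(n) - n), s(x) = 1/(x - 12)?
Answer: -253868686/258375 ≈ -982.56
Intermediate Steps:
s(x) = 1/(-12 + x)
V(r, n) = 1/(-12 + n) - n + n*r (V(r, n) = n*r + (1/(-12 + n) - n) = 1/(-12 + n) - n + n*r)
M(U) = -2 + 3*U (M(U) = -2 + ((U + U) + U) = -2 + (2*U + U) = -2 + 3*U)
V(1/(-689), 387) - M(199) = (1 + 387*(-1 + 1/(-689))*(-12 + 387))/(-12 + 387) - (-2 + 3*199) = (1 + 387*(-1 - 1/689)*375)/375 - (-2 + 597) = (1 + 387*(-690/689)*375)/375 - 1*595 = (1 - 100136250/689)/375 - 595 = (1/375)*(-100135561/689) - 595 = -100135561/258375 - 595 = -253868686/258375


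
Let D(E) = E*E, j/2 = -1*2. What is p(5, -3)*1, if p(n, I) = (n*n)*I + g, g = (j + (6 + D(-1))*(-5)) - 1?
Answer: -115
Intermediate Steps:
j = -4 (j = 2*(-1*2) = 2*(-2) = -4)
D(E) = E²
g = -40 (g = (-4 + (6 + (-1)²)*(-5)) - 1 = (-4 + (6 + 1)*(-5)) - 1 = (-4 + 7*(-5)) - 1 = (-4 - 35) - 1 = -39 - 1 = -40)
p(n, I) = -40 + I*n² (p(n, I) = (n*n)*I - 40 = n²*I - 40 = I*n² - 40 = -40 + I*n²)
p(5, -3)*1 = (-40 - 3*5²)*1 = (-40 - 3*25)*1 = (-40 - 75)*1 = -115*1 = -115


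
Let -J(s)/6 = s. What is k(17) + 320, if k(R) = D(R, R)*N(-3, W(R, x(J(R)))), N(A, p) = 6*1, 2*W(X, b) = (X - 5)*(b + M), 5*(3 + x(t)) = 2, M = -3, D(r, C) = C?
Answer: 422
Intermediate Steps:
J(s) = -6*s
x(t) = -13/5 (x(t) = -3 + (1/5)*2 = -3 + 2/5 = -13/5)
W(X, b) = (-5 + X)*(-3 + b)/2 (W(X, b) = ((X - 5)*(b - 3))/2 = ((-5 + X)*(-3 + b))/2 = (-5 + X)*(-3 + b)/2)
N(A, p) = 6
k(R) = 6*R (k(R) = R*6 = 6*R)
k(17) + 320 = 6*17 + 320 = 102 + 320 = 422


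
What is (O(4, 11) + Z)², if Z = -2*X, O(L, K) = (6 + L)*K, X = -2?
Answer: 12996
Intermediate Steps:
O(L, K) = K*(6 + L)
Z = 4 (Z = -2*(-2) = 4)
(O(4, 11) + Z)² = (11*(6 + 4) + 4)² = (11*10 + 4)² = (110 + 4)² = 114² = 12996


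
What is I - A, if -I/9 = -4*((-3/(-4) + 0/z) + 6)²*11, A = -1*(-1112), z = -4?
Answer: 67723/4 ≈ 16931.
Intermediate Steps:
A = 1112
I = 72171/4 (I = -9*(-4*((-3/(-4) + 0/(-4)) + 6)²)*11 = -9*(-4*((-3*(-¼) + 0*(-¼)) + 6)²)*11 = -9*(-4*((¾ + 0) + 6)²)*11 = -9*(-4*(¾ + 6)²)*11 = -9*(-4*(27/4)²)*11 = -9*(-4*729/16)*11 = -(-6561)*11/4 = -9*(-8019/4) = 72171/4 ≈ 18043.)
I - A = 72171/4 - 1*1112 = 72171/4 - 1112 = 67723/4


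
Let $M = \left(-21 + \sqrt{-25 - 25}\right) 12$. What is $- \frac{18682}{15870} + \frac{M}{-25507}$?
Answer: $- \frac{10272229}{8799915} - \frac{60 i \sqrt{2}}{25507} \approx -1.1673 - 0.0033266 i$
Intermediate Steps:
$M = -252 + 60 i \sqrt{2}$ ($M = \left(-21 + \sqrt{-50}\right) 12 = \left(-21 + 5 i \sqrt{2}\right) 12 = -252 + 60 i \sqrt{2} \approx -252.0 + 84.853 i$)
$- \frac{18682}{15870} + \frac{M}{-25507} = - \frac{18682}{15870} + \frac{-252 + 60 i \sqrt{2}}{-25507} = \left(-18682\right) \frac{1}{15870} + \left(-252 + 60 i \sqrt{2}\right) \left(- \frac{1}{25507}\right) = - \frac{9341}{7935} + \left(\frac{252}{25507} - \frac{60 i \sqrt{2}}{25507}\right) = - \frac{10272229}{8799915} - \frac{60 i \sqrt{2}}{25507}$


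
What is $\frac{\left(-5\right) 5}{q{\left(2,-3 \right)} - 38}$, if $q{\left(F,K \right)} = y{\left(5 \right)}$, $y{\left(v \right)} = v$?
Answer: $\frac{25}{33} \approx 0.75758$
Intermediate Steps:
$q{\left(F,K \right)} = 5$
$\frac{\left(-5\right) 5}{q{\left(2,-3 \right)} - 38} = \frac{\left(-5\right) 5}{5 - 38} = - \frac{25}{-33} = \left(-25\right) \left(- \frac{1}{33}\right) = \frac{25}{33}$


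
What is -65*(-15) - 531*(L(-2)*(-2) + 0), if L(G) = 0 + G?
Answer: -1149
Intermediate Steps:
L(G) = G
-65*(-15) - 531*(L(-2)*(-2) + 0) = -65*(-15) - 531*(-2*(-2) + 0) = 975 - 531*(4 + 0) = 975 - 531*4 = 975 - 2124 = -1149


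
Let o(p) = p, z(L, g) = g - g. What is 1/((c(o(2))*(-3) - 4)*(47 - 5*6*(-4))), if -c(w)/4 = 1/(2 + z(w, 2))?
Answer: 1/334 ≈ 0.0029940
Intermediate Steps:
z(L, g) = 0
c(w) = -2 (c(w) = -4/(2 + 0) = -4/2 = -4*½ = -2)
1/((c(o(2))*(-3) - 4)*(47 - 5*6*(-4))) = 1/((-2*(-3) - 4)*(47 - 5*6*(-4))) = 1/((6 - 4)*(47 - 30*(-4))) = 1/(2*(47 + 120)) = 1/(2*167) = 1/334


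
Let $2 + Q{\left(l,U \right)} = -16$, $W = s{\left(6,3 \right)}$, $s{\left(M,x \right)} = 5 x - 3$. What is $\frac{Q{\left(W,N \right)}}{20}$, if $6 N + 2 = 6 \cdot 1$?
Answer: $- \frac{9}{10} \approx -0.9$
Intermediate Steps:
$N = \frac{2}{3}$ ($N = - \frac{1}{3} + \frac{6 \cdot 1}{6} = - \frac{1}{3} + \frac{1}{6} \cdot 6 = - \frac{1}{3} + 1 = \frac{2}{3} \approx 0.66667$)
$s{\left(M,x \right)} = -3 + 5 x$
$W = 12$ ($W = -3 + 5 \cdot 3 = -3 + 15 = 12$)
$Q{\left(l,U \right)} = -18$ ($Q{\left(l,U \right)} = -2 - 16 = -18$)
$\frac{Q{\left(W,N \right)}}{20} = - \frac{18}{20} = \left(-18\right) \frac{1}{20} = - \frac{9}{10}$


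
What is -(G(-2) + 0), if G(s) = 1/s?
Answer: ½ ≈ 0.50000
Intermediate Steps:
-(G(-2) + 0) = -(1/(-2) + 0) = -(-½ + 0) = -1*(-½) = ½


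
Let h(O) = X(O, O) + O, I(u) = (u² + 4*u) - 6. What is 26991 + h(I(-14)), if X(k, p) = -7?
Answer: 27118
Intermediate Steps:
I(u) = -6 + u² + 4*u
h(O) = -7 + O
26991 + h(I(-14)) = 26991 + (-7 + (-6 + (-14)² + 4*(-14))) = 26991 + (-7 + (-6 + 196 - 56)) = 26991 + (-7 + 134) = 26991 + 127 = 27118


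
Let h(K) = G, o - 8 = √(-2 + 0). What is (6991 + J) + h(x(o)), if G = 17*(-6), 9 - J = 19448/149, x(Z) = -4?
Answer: 1008354/149 ≈ 6767.5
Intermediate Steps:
o = 8 + I*√2 (o = 8 + √(-2 + 0) = 8 + √(-2) = 8 + I*√2 ≈ 8.0 + 1.4142*I)
J = -18107/149 (J = 9 - 19448/149 = -18107/149 ≈ -121.52)
G = -102
h(K) = -102
(6991 + J) + h(x(o)) = (6991 - 18107/149) - 102 = 1023552/149 - 102 = 1008354/149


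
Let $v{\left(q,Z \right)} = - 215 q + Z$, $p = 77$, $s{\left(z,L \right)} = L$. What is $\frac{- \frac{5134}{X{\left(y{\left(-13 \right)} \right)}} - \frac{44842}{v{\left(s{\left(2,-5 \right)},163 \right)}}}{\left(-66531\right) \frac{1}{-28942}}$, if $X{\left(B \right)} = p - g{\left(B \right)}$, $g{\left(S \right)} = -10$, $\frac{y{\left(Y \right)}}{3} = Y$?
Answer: $- \frac{5118315854}{123548067} \approx -41.428$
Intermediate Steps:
$y{\left(Y \right)} = 3 Y$
$v{\left(q,Z \right)} = Z - 215 q$
$X{\left(B \right)} = 87$ ($X{\left(B \right)} = 77 - -10 = 77 + 10 = 87$)
$\frac{- \frac{5134}{X{\left(y{\left(-13 \right)} \right)}} - \frac{44842}{v{\left(s{\left(2,-5 \right)},163 \right)}}}{\left(-66531\right) \frac{1}{-28942}} = \frac{- \frac{5134}{87} - \frac{44842}{163 - -1075}}{\left(-66531\right) \frac{1}{-28942}} = \frac{\left(-5134\right) \frac{1}{87} - \frac{44842}{163 + 1075}}{\left(-66531\right) \left(- \frac{1}{28942}\right)} = \frac{- \frac{5134}{87} - \frac{44842}{1238}}{\frac{66531}{28942}} = \left(- \frac{5134}{87} - \frac{22421}{619}\right) \frac{28942}{66531} = \left(- \frac{5128573}{53853}\right) \frac{28942}{66531} = - \frac{5118315854}{123548067}$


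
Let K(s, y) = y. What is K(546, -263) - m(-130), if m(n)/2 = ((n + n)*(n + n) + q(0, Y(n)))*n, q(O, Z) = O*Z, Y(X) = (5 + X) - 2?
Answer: 17575737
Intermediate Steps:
Y(X) = 3 + X
m(n) = 8*n**3 (m(n) = 2*(((n + n)*(n + n) + 0*(3 + n))*n) = 2*(((2*n)*(2*n) + 0)*n) = 2*((4*n**2 + 0)*n) = 2*((4*n**2)*n) = 2*(4*n**3) = 8*n**3)
K(546, -263) - m(-130) = -263 - 8*(-130)**3 = -263 - 8*(-2197000) = -263 - 1*(-17576000) = -263 + 17576000 = 17575737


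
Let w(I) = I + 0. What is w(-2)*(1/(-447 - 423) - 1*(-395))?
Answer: -343649/435 ≈ -790.00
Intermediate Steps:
w(I) = I
w(-2)*(1/(-447 - 423) - 1*(-395)) = -2*(1/(-447 - 423) - 1*(-395)) = -2*(1/(-870) + 395) = -2*(-1/870 + 395) = -2*343649/870 = -343649/435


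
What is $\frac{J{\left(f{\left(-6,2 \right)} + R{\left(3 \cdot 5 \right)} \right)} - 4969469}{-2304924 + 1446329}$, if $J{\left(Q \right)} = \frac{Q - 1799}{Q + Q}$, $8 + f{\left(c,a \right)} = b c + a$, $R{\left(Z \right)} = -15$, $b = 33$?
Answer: $\frac{1088312702}{188032305} \approx 5.7879$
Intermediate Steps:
$f{\left(c,a \right)} = -8 + a + 33 c$ ($f{\left(c,a \right)} = -8 + \left(33 c + a\right) = -8 + \left(a + 33 c\right) = -8 + a + 33 c$)
$J{\left(Q \right)} = \frac{-1799 + Q}{2 Q}$
$\frac{J{\left(f{\left(-6,2 \right)} + R{\left(3 \cdot 5 \right)} \right)} - 4969469}{-2304924 + 1446329} = \frac{\frac{-1799 + \left(\left(-8 + 2 + 33 \left(-6\right)\right) - 15\right)}{2 \left(\left(-8 + 2 + 33 \left(-6\right)\right) - 15\right)} - 4969469}{-2304924 + 1446329} = \frac{\frac{-1799 - 219}{2 \left(\left(-8 + 2 - 198\right) - 15\right)} - 4969469}{-858595} = \left(\frac{-1799 - 219}{2 \left(-204 - 15\right)} - 4969469\right) \left(- \frac{1}{858595}\right) = \left(\frac{-1799 - 219}{2 \left(-219\right)} - 4969469\right) \left(- \frac{1}{858595}\right) = \left(\frac{1}{2} \left(- \frac{1}{219}\right) \left(-2018\right) - 4969469\right) \left(- \frac{1}{858595}\right) = \left(\frac{1009}{219} - 4969469\right) \left(- \frac{1}{858595}\right) = \left(- \frac{1088312702}{219}\right) \left(- \frac{1}{858595}\right) = \frac{1088312702}{188032305}$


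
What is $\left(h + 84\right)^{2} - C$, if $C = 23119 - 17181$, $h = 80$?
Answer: $20958$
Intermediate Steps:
$C = 5938$ ($C = 23119 - 17181 = 5938$)
$\left(h + 84\right)^{2} - C = \left(80 + 84\right)^{2} - 5938 = 164^{2} - 5938 = 26896 - 5938 = 20958$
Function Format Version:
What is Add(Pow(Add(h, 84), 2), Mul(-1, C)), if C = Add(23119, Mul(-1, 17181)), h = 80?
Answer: 20958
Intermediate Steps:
C = 5938 (C = Add(23119, -17181) = 5938)
Add(Pow(Add(h, 84), 2), Mul(-1, C)) = Add(Pow(Add(80, 84), 2), Mul(-1, 5938)) = Add(Pow(164, 2), -5938) = Add(26896, -5938) = 20958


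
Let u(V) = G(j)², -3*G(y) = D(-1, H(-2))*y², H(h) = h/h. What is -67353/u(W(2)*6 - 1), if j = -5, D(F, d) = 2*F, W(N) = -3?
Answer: -606177/2500 ≈ -242.47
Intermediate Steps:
H(h) = 1
G(y) = 2*y²/3 (G(y) = -2*(-1)*y²/3 = -(-2)*y²/3 = 2*y²/3)
u(V) = 2500/9 (u(V) = ((⅔)*(-5)²)² = ((⅔)*25)² = (50/3)² = 2500/9)
-67353/u(W(2)*6 - 1) = -67353/2500/9 = -67353*9/2500 = -606177/2500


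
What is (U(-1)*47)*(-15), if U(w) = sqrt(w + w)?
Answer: -705*I*sqrt(2) ≈ -997.02*I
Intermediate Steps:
U(w) = sqrt(2)*sqrt(w) (U(w) = sqrt(2*w) = sqrt(2)*sqrt(w))
(U(-1)*47)*(-15) = ((sqrt(2)*sqrt(-1))*47)*(-15) = ((sqrt(2)*I)*47)*(-15) = ((I*sqrt(2))*47)*(-15) = (47*I*sqrt(2))*(-15) = -705*I*sqrt(2)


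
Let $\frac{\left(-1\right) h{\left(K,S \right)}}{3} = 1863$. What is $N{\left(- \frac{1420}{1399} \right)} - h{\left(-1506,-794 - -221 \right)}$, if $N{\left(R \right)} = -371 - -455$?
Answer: $5673$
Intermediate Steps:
$h{\left(K,S \right)} = -5589$ ($h{\left(K,S \right)} = \left(-3\right) 1863 = -5589$)
$N{\left(R \right)} = 84$ ($N{\left(R \right)} = -371 + 455 = 84$)
$N{\left(- \frac{1420}{1399} \right)} - h{\left(-1506,-794 - -221 \right)} = 84 - -5589 = 84 + 5589 = 5673$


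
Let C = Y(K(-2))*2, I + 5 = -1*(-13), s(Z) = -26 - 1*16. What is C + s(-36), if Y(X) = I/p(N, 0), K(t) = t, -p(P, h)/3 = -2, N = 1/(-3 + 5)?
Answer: -118/3 ≈ -39.333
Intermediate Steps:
s(Z) = -42 (s(Z) = -26 - 16 = -42)
N = ½ (N = 1/2 = ½ ≈ 0.50000)
I = 8 (I = -5 - 1*(-13) = -5 + 13 = 8)
p(P, h) = 6 (p(P, h) = -3*(-2) = 6)
Y(X) = 4/3 (Y(X) = 8/6 = 8*(⅙) = 4/3)
C = 8/3 (C = (4/3)*2 = 8/3 ≈ 2.6667)
C + s(-36) = 8/3 - 42 = -118/3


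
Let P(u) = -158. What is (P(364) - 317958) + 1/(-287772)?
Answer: -91544877553/287772 ≈ -3.1812e+5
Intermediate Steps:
(P(364) - 317958) + 1/(-287772) = (-158 - 317958) + 1/(-287772) = -318116 - 1/287772 = -91544877553/287772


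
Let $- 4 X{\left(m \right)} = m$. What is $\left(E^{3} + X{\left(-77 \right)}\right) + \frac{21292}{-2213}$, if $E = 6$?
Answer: $\frac{1997265}{8852} \approx 225.63$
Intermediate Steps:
$X{\left(m \right)} = - \frac{m}{4}$
$\left(E^{3} + X{\left(-77 \right)}\right) + \frac{21292}{-2213} = \left(6^{3} - - \frac{77}{4}\right) + \frac{21292}{-2213} = \left(216 + \frac{77}{4}\right) + 21292 \left(- \frac{1}{2213}\right) = \frac{941}{4} - \frac{21292}{2213} = \frac{1997265}{8852}$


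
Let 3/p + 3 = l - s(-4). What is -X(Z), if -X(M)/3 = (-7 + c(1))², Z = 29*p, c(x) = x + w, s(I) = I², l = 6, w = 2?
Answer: 48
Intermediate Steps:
c(x) = 2 + x (c(x) = x + 2 = 2 + x)
p = -3/13 (p = 3/(-3 + (6 - 1*(-4)²)) = 3/(-3 + (6 - 1*16)) = 3/(-3 + (6 - 16)) = 3/(-3 - 10) = 3/(-13) = 3*(-1/13) = -3/13 ≈ -0.23077)
Z = -87/13 (Z = 29*(-3/13) = -87/13 ≈ -6.6923)
X(M) = -48 (X(M) = -3*(-7 + (2 + 1))² = -3*(-7 + 3)² = -3*(-4)² = -3*16 = -48)
-X(Z) = -1*(-48) = 48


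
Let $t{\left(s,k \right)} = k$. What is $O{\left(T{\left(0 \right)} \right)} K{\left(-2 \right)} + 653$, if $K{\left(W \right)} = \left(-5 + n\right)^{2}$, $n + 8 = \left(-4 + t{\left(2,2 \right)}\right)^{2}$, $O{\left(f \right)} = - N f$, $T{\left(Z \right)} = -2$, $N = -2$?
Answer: $329$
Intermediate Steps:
$O{\left(f \right)} = 2 f$ ($O{\left(f \right)} = \left(-1\right) \left(-2\right) f = 2 f$)
$n = -4$ ($n = -8 + \left(-4 + 2\right)^{2} = -8 + \left(-2\right)^{2} = -8 + 4 = -4$)
$K{\left(W \right)} = 81$ ($K{\left(W \right)} = \left(-5 - 4\right)^{2} = \left(-9\right)^{2} = 81$)
$O{\left(T{\left(0 \right)} \right)} K{\left(-2 \right)} + 653 = 2 \left(-2\right) 81 + 653 = \left(-4\right) 81 + 653 = -324 + 653 = 329$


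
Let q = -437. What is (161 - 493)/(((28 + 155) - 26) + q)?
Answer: 83/70 ≈ 1.1857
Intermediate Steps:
(161 - 493)/(((28 + 155) - 26) + q) = (161 - 493)/(((28 + 155) - 26) - 437) = -332/((183 - 26) - 437) = -332/(157 - 437) = -332/(-280) = -332*(-1/280) = 83/70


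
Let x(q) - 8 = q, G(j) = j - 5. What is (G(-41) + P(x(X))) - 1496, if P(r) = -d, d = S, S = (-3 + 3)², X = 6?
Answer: -1542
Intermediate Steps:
G(j) = -5 + j
S = 0 (S = 0² = 0)
d = 0
x(q) = 8 + q
P(r) = 0 (P(r) = -1*0 = 0)
(G(-41) + P(x(X))) - 1496 = ((-5 - 41) + 0) - 1496 = (-46 + 0) - 1496 = -46 - 1496 = -1542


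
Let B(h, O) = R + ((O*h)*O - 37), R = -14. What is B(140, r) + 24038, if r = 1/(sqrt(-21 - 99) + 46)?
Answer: 7495499212/312481 - 1610*I*sqrt(30)/312481 ≈ 23987.0 - 0.02822*I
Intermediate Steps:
r = 1/(46 + 2*I*sqrt(30)) (r = 1/(sqrt(-120) + 46) = 1/(2*I*sqrt(30) + 46) = 1/(46 + 2*I*sqrt(30)) ≈ 0.020572 - 0.0048991*I)
B(h, O) = -51 + h*O**2 (B(h, O) = -14 + ((O*h)*O - 37) = -14 + (h*O**2 - 37) = -14 + (-37 + h*O**2) = -51 + h*O**2)
B(140, r) + 24038 = (-51 + 140*(23/1118 - I*sqrt(30)/1118)**2) + 24038 = 23987 + 140*(23/1118 - I*sqrt(30)/1118)**2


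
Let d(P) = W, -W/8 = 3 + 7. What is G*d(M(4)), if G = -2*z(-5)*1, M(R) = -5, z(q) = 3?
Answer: 480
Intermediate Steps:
W = -80 (W = -8*(3 + 7) = -8*10 = -80)
d(P) = -80
G = -6 (G = -2*3*1 = -6*1 = -6)
G*d(M(4)) = -6*(-80) = 480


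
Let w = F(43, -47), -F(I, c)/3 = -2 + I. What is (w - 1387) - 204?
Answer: -1714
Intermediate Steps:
F(I, c) = 6 - 3*I (F(I, c) = -3*(-2 + I) = 6 - 3*I)
w = -123 (w = 6 - 3*43 = 6 - 129 = -123)
(w - 1387) - 204 = (-123 - 1387) - 204 = -1510 - 204 = -1714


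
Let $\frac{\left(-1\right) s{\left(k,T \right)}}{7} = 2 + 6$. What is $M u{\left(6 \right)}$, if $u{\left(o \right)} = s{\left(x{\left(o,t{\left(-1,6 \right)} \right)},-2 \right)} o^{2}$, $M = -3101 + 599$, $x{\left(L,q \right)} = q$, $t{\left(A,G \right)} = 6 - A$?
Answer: $5044032$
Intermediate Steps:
$s{\left(k,T \right)} = -56$ ($s{\left(k,T \right)} = - 7 \left(2 + 6\right) = \left(-7\right) 8 = -56$)
$M = -2502$
$u{\left(o \right)} = - 56 o^{2}$
$M u{\left(6 \right)} = - 2502 \left(- 56 \cdot 6^{2}\right) = - 2502 \left(\left(-56\right) 36\right) = \left(-2502\right) \left(-2016\right) = 5044032$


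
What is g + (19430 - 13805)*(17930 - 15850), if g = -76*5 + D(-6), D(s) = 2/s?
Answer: 35098859/3 ≈ 1.1700e+7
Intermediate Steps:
g = -1141/3 (g = -76*5 + 2/(-6) = -380 + 2*(-1/6) = -380 - 1/3 = -1141/3 ≈ -380.33)
g + (19430 - 13805)*(17930 - 15850) = -1141/3 + (19430 - 13805)*(17930 - 15850) = -1141/3 + 5625*2080 = -1141/3 + 11700000 = 35098859/3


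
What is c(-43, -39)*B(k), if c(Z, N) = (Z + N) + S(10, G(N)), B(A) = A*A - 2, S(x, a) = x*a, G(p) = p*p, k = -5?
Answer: 347944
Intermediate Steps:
G(p) = p²
S(x, a) = a*x
B(A) = -2 + A² (B(A) = A² - 2 = -2 + A²)
c(Z, N) = N + Z + 10*N² (c(Z, N) = (Z + N) + N²*10 = (N + Z) + 10*N² = N + Z + 10*N²)
c(-43, -39)*B(k) = (-39 - 43 + 10*(-39)²)*(-2 + (-5)²) = (-39 - 43 + 10*1521)*(-2 + 25) = (-39 - 43 + 15210)*23 = 15128*23 = 347944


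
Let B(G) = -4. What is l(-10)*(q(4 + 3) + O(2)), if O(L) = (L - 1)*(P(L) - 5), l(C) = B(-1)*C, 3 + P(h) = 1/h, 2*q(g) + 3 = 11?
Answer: -140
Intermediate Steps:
q(g) = 4 (q(g) = -3/2 + (1/2)*11 = -3/2 + 11/2 = 4)
P(h) = -3 + 1/h
l(C) = -4*C
O(L) = (-1 + L)*(-8 + 1/L) (O(L) = (L - 1)*((-3 + 1/L) - 5) = (-1 + L)*(-8 + 1/L))
l(-10)*(q(4 + 3) + O(2)) = (-4*(-10))*(4 + (9 - 1/2 - 8*2)) = 40*(4 + (9 - 1*1/2 - 16)) = 40*(4 + (9 - 1/2 - 16)) = 40*(4 - 15/2) = 40*(-7/2) = -140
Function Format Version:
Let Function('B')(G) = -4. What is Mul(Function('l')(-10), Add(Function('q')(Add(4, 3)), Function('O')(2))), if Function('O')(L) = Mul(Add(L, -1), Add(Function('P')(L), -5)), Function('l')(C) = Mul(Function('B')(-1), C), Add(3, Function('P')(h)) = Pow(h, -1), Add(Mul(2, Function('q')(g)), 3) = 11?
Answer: -140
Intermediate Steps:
Function('q')(g) = 4 (Function('q')(g) = Add(Rational(-3, 2), Mul(Rational(1, 2), 11)) = Add(Rational(-3, 2), Rational(11, 2)) = 4)
Function('P')(h) = Add(-3, Pow(h, -1))
Function('l')(C) = Mul(-4, C)
Function('O')(L) = Mul(Add(-1, L), Add(-8, Pow(L, -1))) (Function('O')(L) = Mul(Add(L, -1), Add(Add(-3, Pow(L, -1)), -5)) = Mul(Add(-1, L), Add(-8, Pow(L, -1))))
Mul(Function('l')(-10), Add(Function('q')(Add(4, 3)), Function('O')(2))) = Mul(Mul(-4, -10), Add(4, Add(9, Mul(-1, Pow(2, -1)), Mul(-8, 2)))) = Mul(40, Add(4, Add(9, Mul(-1, Rational(1, 2)), -16))) = Mul(40, Add(4, Add(9, Rational(-1, 2), -16))) = Mul(40, Add(4, Rational(-15, 2))) = Mul(40, Rational(-7, 2)) = -140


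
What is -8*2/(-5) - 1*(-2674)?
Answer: 13386/5 ≈ 2677.2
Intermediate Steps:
-8*2/(-5) - 1*(-2674) = -16*(-⅕) + 2674 = 16/5 + 2674 = 13386/5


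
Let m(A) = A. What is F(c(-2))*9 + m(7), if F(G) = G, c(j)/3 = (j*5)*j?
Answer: 547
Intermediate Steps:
c(j) = 15*j² (c(j) = 3*((j*5)*j) = 3*((5*j)*j) = 3*(5*j²) = 15*j²)
F(c(-2))*9 + m(7) = (15*(-2)²)*9 + 7 = (15*4)*9 + 7 = 60*9 + 7 = 540 + 7 = 547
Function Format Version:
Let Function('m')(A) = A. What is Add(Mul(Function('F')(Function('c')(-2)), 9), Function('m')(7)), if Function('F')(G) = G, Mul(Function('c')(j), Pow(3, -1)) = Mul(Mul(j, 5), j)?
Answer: 547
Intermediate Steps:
Function('c')(j) = Mul(15, Pow(j, 2)) (Function('c')(j) = Mul(3, Mul(Mul(j, 5), j)) = Mul(3, Mul(Mul(5, j), j)) = Mul(3, Mul(5, Pow(j, 2))) = Mul(15, Pow(j, 2)))
Add(Mul(Function('F')(Function('c')(-2)), 9), Function('m')(7)) = Add(Mul(Mul(15, Pow(-2, 2)), 9), 7) = Add(Mul(Mul(15, 4), 9), 7) = Add(Mul(60, 9), 7) = Add(540, 7) = 547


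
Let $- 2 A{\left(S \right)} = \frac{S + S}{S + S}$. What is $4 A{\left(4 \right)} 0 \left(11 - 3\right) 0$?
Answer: $0$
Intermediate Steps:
$A{\left(S \right)} = - \frac{1}{2}$ ($A{\left(S \right)} = - \frac{\left(S + S\right) \frac{1}{S + S}}{2} = - \frac{2 S \frac{1}{2 S}}{2} = \left(- \frac{1}{2}\right) 1 = - \frac{1}{2}$)
$4 A{\left(4 \right)} 0 \left(11 - 3\right) 0 = 4 \left(- \frac{1}{2}\right) 0 \left(11 - 3\right) 0 = \left(-2\right) 0 \cdot 8 \cdot 0 = 0 \cdot 8 \cdot 0 = 0 \cdot 0 = 0$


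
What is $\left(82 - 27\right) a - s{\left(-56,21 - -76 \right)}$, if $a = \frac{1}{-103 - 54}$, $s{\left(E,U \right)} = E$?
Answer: $\frac{8737}{157} \approx 55.65$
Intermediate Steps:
$a = - \frac{1}{157}$ ($a = \frac{1}{-157} = - \frac{1}{157} \approx -0.0063694$)
$\left(82 - 27\right) a - s{\left(-56,21 - -76 \right)} = \left(82 - 27\right) \left(- \frac{1}{157}\right) - -56 = 55 \left(- \frac{1}{157}\right) + 56 = - \frac{55}{157} + 56 = \frac{8737}{157}$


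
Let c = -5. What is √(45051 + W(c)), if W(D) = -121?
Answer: √44930 ≈ 211.97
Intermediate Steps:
√(45051 + W(c)) = √(45051 - 121) = √44930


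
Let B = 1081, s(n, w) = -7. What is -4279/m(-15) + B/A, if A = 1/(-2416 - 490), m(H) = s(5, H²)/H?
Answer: -22053887/7 ≈ -3.1506e+6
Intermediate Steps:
m(H) = -7/H
A = -1/2906 (A = 1/(-2906) = -1/2906 ≈ -0.00034412)
-4279/m(-15) + B/A = -4279/((-7/(-15))) + 1081/(-1/2906) = -4279/((-7*(-1/15))) + 1081*(-2906) = -4279/7/15 - 3141386 = -4279*15/7 - 3141386 = -64185/7 - 3141386 = -22053887/7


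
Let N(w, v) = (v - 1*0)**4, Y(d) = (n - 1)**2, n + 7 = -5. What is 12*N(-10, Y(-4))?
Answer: 9788768652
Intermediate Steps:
n = -12 (n = -7 - 5 = -12)
Y(d) = 169 (Y(d) = (-12 - 1)**2 = (-13)**2 = 169)
N(w, v) = v**4 (N(w, v) = (v + 0)**4 = v**4)
12*N(-10, Y(-4)) = 12*169**4 = 12*815730721 = 9788768652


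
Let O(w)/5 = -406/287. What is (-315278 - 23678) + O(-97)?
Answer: -13897486/41 ≈ -3.3896e+5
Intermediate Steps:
O(w) = -290/41 (O(w) = 5*(-406/287) = 5*(-406*1/287) = 5*(-58/41) = -290/41)
(-315278 - 23678) + O(-97) = (-315278 - 23678) - 290/41 = -338956 - 290/41 = -13897486/41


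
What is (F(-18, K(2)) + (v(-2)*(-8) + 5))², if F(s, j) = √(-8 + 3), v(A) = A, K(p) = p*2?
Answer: (21 + I*√5)² ≈ 436.0 + 93.915*I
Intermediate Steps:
K(p) = 2*p
F(s, j) = I*√5 (F(s, j) = √(-5) = I*√5)
(F(-18, K(2)) + (v(-2)*(-8) + 5))² = (I*√5 + (-2*(-8) + 5))² = (I*√5 + (16 + 5))² = (I*√5 + 21)² = (21 + I*√5)²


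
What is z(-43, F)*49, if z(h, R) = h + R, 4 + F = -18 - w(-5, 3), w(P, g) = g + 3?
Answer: -3479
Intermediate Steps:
w(P, g) = 3 + g
F = -28 (F = -4 + (-18 - (3 + 3)) = -4 + (-18 - 1*6) = -4 + (-18 - 6) = -4 - 24 = -28)
z(h, R) = R + h
z(-43, F)*49 = (-28 - 43)*49 = -71*49 = -3479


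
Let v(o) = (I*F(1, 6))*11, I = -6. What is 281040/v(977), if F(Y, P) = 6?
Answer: -23420/33 ≈ -709.70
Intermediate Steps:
v(o) = -396 (v(o) = -6*6*11 = -36*11 = -396)
281040/v(977) = 281040/(-396) = 281040*(-1/396) = -23420/33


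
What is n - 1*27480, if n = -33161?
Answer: -60641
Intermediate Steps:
n - 1*27480 = -33161 - 1*27480 = -33161 - 27480 = -60641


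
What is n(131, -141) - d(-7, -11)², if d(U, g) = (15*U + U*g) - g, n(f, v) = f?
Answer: -158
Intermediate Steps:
d(U, g) = -g + 15*U + U*g
n(131, -141) - d(-7, -11)² = 131 - (-1*(-11) + 15*(-7) - 7*(-11))² = 131 - (11 - 105 + 77)² = 131 - 1*(-17)² = 131 - 1*289 = 131 - 289 = -158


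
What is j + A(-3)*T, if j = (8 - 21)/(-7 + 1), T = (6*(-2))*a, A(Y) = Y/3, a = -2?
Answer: -131/6 ≈ -21.833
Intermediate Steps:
A(Y) = Y/3 (A(Y) = Y*(⅓) = Y/3)
T = 24 (T = (6*(-2))*(-2) = -12*(-2) = 24)
j = 13/6 (j = -13/(-6) = -13*(-⅙) = 13/6 ≈ 2.1667)
j + A(-3)*T = 13/6 + ((⅓)*(-3))*24 = 13/6 - 1*24 = 13/6 - 24 = -131/6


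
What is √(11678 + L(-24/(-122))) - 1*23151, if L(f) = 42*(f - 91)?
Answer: -23151 + 2*√7315730/61 ≈ -23062.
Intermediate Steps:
L(f) = -3822 + 42*f (L(f) = 42*(-91 + f) = -3822 + 42*f)
√(11678 + L(-24/(-122))) - 1*23151 = √(11678 + (-3822 + 42*(-24/(-122)))) - 1*23151 = √(11678 + (-3822 + 42*(-24*(-1/122)))) - 23151 = √(11678 + (-3822 + 42*(12/61))) - 23151 = √(11678 + (-3822 + 504/61)) - 23151 = √(11678 - 232638/61) - 23151 = √(479720/61) - 23151 = 2*√7315730/61 - 23151 = -23151 + 2*√7315730/61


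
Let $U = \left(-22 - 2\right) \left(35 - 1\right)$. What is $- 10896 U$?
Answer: $8891136$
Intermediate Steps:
$U = -816$ ($U = \left(-24\right) 34 = -816$)
$- 10896 U = \left(-10896\right) \left(-816\right) = 8891136$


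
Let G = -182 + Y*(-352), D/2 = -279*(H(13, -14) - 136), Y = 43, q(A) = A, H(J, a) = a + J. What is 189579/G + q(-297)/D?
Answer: -134232460/10842591 ≈ -12.380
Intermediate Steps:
H(J, a) = J + a
D = 76446 (D = 2*(-279*((13 - 14) - 136)) = 2*(-279*(-1 - 136)) = 2*(-279*(-137)) = 2*38223 = 76446)
G = -15318 (G = -182 + 43*(-352) = -182 - 15136 = -15318)
189579/G + q(-297)/D = 189579/(-15318) - 297/76446 = 189579*(-1/15318) - 297*1/76446 = -63193/5106 - 33/8494 = -134232460/10842591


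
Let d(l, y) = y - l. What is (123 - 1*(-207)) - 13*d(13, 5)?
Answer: 434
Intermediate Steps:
(123 - 1*(-207)) - 13*d(13, 5) = (123 - 1*(-207)) - 13*(5 - 1*13) = (123 + 207) - 13*(5 - 13) = 330 - 13*(-8) = 330 + 104 = 434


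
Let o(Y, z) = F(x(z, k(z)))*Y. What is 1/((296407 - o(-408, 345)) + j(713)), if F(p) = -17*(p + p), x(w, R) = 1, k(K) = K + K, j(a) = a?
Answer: 1/283248 ≈ 3.5305e-6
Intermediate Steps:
k(K) = 2*K
F(p) = -34*p
o(Y, z) = -34*Y (o(Y, z) = (-34*1)*Y = -34*Y)
1/((296407 - o(-408, 345)) + j(713)) = 1/((296407 - (-34)*(-408)) + 713) = 1/((296407 - 1*13872) + 713) = 1/((296407 - 13872) + 713) = 1/(282535 + 713) = 1/283248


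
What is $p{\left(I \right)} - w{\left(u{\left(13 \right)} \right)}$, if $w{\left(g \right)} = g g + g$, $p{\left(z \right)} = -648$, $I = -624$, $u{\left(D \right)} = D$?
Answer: $-830$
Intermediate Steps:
$w{\left(g \right)} = g + g^{2}$ ($w{\left(g \right)} = g^{2} + g = g + g^{2}$)
$p{\left(I \right)} - w{\left(u{\left(13 \right)} \right)} = -648 - 13 \left(1 + 13\right) = -648 - 13 \cdot 14 = -648 - 182 = -830$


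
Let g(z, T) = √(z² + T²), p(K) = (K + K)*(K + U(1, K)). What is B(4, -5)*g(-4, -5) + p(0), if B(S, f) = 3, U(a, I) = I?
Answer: 3*√41 ≈ 19.209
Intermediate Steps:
p(K) = 4*K² (p(K) = (K + K)*(K + K) = (2*K)*(2*K) = 4*K²)
g(z, T) = √(T² + z²)
B(4, -5)*g(-4, -5) + p(0) = 3*√((-5)² + (-4)²) + 4*0² = 3*√(25 + 16) + 4*0 = 3*√41 + 0 = 3*√41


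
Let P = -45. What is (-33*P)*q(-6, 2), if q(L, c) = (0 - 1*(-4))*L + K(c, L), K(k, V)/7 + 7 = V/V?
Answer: -98010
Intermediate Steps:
K(k, V) = -42 (K(k, V) = -49 + 7*(V/V) = -49 + 7*1 = -49 + 7 = -42)
q(L, c) = -42 + 4*L (q(L, c) = (0 - 1*(-4))*L - 42 = (0 + 4)*L - 42 = 4*L - 42 = -42 + 4*L)
(-33*P)*q(-6, 2) = (-33*(-45))*(-42 + 4*(-6)) = 1485*(-42 - 24) = 1485*(-66) = -98010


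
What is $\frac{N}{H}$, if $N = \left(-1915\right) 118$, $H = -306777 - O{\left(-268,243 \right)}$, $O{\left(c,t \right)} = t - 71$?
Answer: $\frac{225970}{306949} \approx 0.73618$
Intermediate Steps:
$O{\left(c,t \right)} = -71 + t$ ($O{\left(c,t \right)} = t - 71 = -71 + t$)
$H = -306949$ ($H = -306777 - \left(-71 + 243\right) = -306777 - 172 = -306949$)
$N = -225970$
$\frac{N}{H} = - \frac{225970}{-306949} = \left(-225970\right) \left(- \frac{1}{306949}\right) = \frac{225970}{306949}$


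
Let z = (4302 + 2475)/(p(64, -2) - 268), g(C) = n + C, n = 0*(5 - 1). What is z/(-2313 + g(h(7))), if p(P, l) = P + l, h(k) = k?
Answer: 6777/475036 ≈ 0.014266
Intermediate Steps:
n = 0 (n = 0*4 = 0)
g(C) = C (g(C) = 0 + C = C)
z = -6777/206 (z = (4302 + 2475)/((64 - 2) - 268) = 6777/(62 - 268) = 6777/(-206) = 6777*(-1/206) = -6777/206 ≈ -32.898)
z/(-2313 + g(h(7))) = -6777/(206*(-2313 + 7)) = -6777/206/(-2306) = -6777/206*(-1/2306) = 6777/475036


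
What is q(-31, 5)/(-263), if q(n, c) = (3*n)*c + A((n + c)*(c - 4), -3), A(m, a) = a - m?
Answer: 442/263 ≈ 1.6806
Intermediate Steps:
q(n, c) = -3 - (-4 + c)*(c + n) + 3*c*n (q(n, c) = (3*n)*c + (-3 - (n + c)*(c - 4)) = 3*c*n + (-3 - (c + n)*(-4 + c)) = 3*c*n + (-3 - (-4 + c)*(c + n)) = -3 - (-4 + c)*(c + n) + 3*c*n)
q(-31, 5)/(-263) = (-3 - 1*5**2 + 4*5 + 4*(-31) + 2*5*(-31))/(-263) = (-3 - 1*25 + 20 - 124 - 310)*(-1/263) = (-3 - 25 + 20 - 124 - 310)*(-1/263) = -442*(-1/263) = 442/263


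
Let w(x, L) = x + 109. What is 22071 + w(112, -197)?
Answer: 22292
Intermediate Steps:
w(x, L) = 109 + x
22071 + w(112, -197) = 22071 + (109 + 112) = 22071 + 221 = 22292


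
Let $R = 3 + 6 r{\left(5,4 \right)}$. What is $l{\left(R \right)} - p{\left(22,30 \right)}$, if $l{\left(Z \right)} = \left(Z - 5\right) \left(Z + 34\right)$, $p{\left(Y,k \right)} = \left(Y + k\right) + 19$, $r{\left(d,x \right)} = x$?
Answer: $1271$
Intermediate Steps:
$p{\left(Y,k \right)} = 19 + Y + k$
$R = 27$ ($R = 3 + 6 \cdot 4 = 3 + 24 = 27$)
$l{\left(Z \right)} = \left(-5 + Z\right) \left(34 + Z\right)$
$l{\left(R \right)} - p{\left(22,30 \right)} = \left(-170 + 27^{2} + 29 \cdot 27\right) - \left(19 + 22 + 30\right) = \left(-170 + 729 + 783\right) - 71 = 1342 - 71 = 1271$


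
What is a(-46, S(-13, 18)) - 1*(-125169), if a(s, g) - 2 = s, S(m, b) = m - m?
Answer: 125125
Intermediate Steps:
S(m, b) = 0
a(s, g) = 2 + s
a(-46, S(-13, 18)) - 1*(-125169) = (2 - 46) - 1*(-125169) = -44 + 125169 = 125125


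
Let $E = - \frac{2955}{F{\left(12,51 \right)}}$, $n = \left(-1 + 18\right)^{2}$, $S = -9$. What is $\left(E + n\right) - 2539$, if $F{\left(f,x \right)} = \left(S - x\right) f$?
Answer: $- \frac{107803}{48} \approx -2245.9$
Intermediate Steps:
$n = 289$ ($n = 17^{2} = 289$)
$F{\left(f,x \right)} = f \left(-9 - x\right)$ ($F{\left(f,x \right)} = \left(-9 - x\right) f = f \left(-9 - x\right)$)
$E = \frac{197}{48}$ ($E = - \frac{2955}{\left(-1\right) 12 \left(9 + 51\right)} = - \frac{2955}{\left(-1\right) 12 \cdot 60} = - \frac{2955}{-720} = \left(-2955\right) \left(- \frac{1}{720}\right) = \frac{197}{48} \approx 4.1042$)
$\left(E + n\right) - 2539 = \left(\frac{197}{48} + 289\right) - 2539 = \frac{14069}{48} - 2539 = - \frac{107803}{48}$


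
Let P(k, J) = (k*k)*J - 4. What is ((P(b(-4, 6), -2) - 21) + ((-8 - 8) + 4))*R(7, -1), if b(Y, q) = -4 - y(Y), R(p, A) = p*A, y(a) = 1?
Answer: 609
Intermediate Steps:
R(p, A) = A*p
b(Y, q) = -5 (b(Y, q) = -4 - 1*1 = -4 - 1 = -5)
P(k, J) = -4 + J*k**2 (P(k, J) = k**2*J - 4 = J*k**2 - 4 = -4 + J*k**2)
((P(b(-4, 6), -2) - 21) + ((-8 - 8) + 4))*R(7, -1) = (((-4 - 2*(-5)**2) - 21) + ((-8 - 8) + 4))*(-1*7) = (((-4 - 2*25) - 21) + (-16 + 4))*(-7) = (((-4 - 50) - 21) - 12)*(-7) = ((-54 - 21) - 12)*(-7) = (-75 - 12)*(-7) = -87*(-7) = 609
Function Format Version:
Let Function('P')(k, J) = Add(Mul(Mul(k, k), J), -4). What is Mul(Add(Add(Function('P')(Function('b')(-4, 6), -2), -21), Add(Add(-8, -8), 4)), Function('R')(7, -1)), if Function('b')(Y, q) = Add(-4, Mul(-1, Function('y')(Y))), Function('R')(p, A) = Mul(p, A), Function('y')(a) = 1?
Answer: 609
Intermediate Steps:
Function('R')(p, A) = Mul(A, p)
Function('b')(Y, q) = -5 (Function('b')(Y, q) = Add(-4, Mul(-1, 1)) = Add(-4, -1) = -5)
Function('P')(k, J) = Add(-4, Mul(J, Pow(k, 2))) (Function('P')(k, J) = Add(Mul(Pow(k, 2), J), -4) = Add(Mul(J, Pow(k, 2)), -4) = Add(-4, Mul(J, Pow(k, 2))))
Mul(Add(Add(Function('P')(Function('b')(-4, 6), -2), -21), Add(Add(-8, -8), 4)), Function('R')(7, -1)) = Mul(Add(Add(Add(-4, Mul(-2, Pow(-5, 2))), -21), Add(Add(-8, -8), 4)), Mul(-1, 7)) = Mul(Add(Add(Add(-4, Mul(-2, 25)), -21), Add(-16, 4)), -7) = Mul(Add(Add(Add(-4, -50), -21), -12), -7) = Mul(Add(Add(-54, -21), -12), -7) = Mul(Add(-75, -12), -7) = Mul(-87, -7) = 609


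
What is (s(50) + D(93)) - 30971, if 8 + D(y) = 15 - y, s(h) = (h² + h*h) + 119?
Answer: -25938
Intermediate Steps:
s(h) = 119 + 2*h² (s(h) = (h² + h²) + 119 = 2*h² + 119 = 119 + 2*h²)
D(y) = 7 - y (D(y) = -8 + (15 - y) = 7 - y)
(s(50) + D(93)) - 30971 = ((119 + 2*50²) + (7 - 1*93)) - 30971 = ((119 + 2*2500) + (7 - 93)) - 30971 = ((119 + 5000) - 86) - 30971 = (5119 - 86) - 30971 = 5033 - 30971 = -25938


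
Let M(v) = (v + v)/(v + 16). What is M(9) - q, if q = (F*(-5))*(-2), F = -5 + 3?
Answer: 518/25 ≈ 20.720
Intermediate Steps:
M(v) = 2*v/(16 + v) (M(v) = (2*v)/(16 + v) = 2*v/(16 + v))
F = -2
q = -20 (q = -2*(-5)*(-2) = 10*(-2) = -20)
M(9) - q = 2*9/(16 + 9) - 1*(-20) = 2*9/25 + 20 = 2*9*(1/25) + 20 = 18/25 + 20 = 518/25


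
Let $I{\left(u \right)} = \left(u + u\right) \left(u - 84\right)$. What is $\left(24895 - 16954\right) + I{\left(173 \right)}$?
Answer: $38735$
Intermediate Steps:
$I{\left(u \right)} = 2 u \left(-84 + u\right)$
$\left(24895 - 16954\right) + I{\left(173 \right)} = \left(24895 - 16954\right) + 2 \cdot 173 \left(-84 + 173\right) = 7941 + 2 \cdot 173 \cdot 89 = 7941 + 30794 = 38735$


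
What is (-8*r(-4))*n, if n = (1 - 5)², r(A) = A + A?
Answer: 1024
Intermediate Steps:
r(A) = 2*A
n = 16 (n = (-4)² = 16)
(-8*r(-4))*n = -16*(-4)*16 = -8*(-8)*16 = 64*16 = 1024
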